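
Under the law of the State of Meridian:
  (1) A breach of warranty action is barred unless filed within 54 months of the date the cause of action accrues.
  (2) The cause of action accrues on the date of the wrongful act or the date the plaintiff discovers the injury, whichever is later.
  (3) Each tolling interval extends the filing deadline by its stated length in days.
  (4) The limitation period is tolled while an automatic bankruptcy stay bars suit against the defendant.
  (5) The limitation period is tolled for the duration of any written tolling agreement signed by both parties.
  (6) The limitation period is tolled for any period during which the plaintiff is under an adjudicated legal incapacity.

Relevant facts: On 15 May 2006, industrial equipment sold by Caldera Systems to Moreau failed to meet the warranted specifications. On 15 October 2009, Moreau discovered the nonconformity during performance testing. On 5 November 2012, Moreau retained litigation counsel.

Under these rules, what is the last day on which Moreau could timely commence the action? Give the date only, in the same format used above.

15 April 2014

Because discovery on 15 October 2009 post-dates the 15 May 2006 act, accrual under the later-of rule falls on 15 October 2009.
The untolled deadline — 54 months after 15 October 2009 — is 15 April 2014.
The other events in the timeline have no effect on the limitation period under the stated rules.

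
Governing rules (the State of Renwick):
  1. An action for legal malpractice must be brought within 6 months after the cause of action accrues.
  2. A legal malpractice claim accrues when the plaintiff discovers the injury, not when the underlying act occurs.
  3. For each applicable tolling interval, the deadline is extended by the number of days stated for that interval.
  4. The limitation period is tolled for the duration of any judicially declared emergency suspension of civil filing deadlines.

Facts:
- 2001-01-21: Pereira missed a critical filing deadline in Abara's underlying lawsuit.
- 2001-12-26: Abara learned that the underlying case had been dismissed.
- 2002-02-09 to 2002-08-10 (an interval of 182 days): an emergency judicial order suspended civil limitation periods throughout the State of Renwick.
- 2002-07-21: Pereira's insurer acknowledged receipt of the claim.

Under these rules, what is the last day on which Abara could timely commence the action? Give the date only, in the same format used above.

2002-12-25

Under the discovery rule, the claim accrued on 2001-12-26, when Abara discovered the injury — not on the 2001-01-21 date of the underlying act.
6 months from 2001-12-26 is 2002-06-26.
The emergency suspension of filing deadlines from 2002-02-09 to 2002-08-10 tolled the period for 182 days, extending the deadline to 2002-12-25.
None of the other events listed affects the running of the period under the stated rules.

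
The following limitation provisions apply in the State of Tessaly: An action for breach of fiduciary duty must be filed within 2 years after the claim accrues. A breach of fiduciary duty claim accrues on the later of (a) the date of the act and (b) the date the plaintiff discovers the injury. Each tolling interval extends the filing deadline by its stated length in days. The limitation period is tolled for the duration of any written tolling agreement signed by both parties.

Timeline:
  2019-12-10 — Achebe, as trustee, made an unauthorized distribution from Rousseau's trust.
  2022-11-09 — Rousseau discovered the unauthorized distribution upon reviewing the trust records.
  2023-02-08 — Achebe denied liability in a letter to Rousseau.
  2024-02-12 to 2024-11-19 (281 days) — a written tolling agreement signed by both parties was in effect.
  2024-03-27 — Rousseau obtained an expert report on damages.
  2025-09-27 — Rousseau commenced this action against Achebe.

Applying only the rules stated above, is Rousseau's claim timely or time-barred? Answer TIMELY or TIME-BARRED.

TIME-BARRED

Because discovery on 2022-11-09 post-dates the 2019-12-10 act, accrual under the later-of rule falls on 2022-11-09.
2 years from 2022-11-09 is 2024-11-09.
Because the written tolling agreement ran from 2024-02-12 to 2024-11-19, the deadline is extended by 281 days to 2025-08-17.
The other events in the timeline have no effect on the limitation period under the stated rules.
Filing on 2025-09-27 missed the 2025-08-17 deadline — the action is time-barred.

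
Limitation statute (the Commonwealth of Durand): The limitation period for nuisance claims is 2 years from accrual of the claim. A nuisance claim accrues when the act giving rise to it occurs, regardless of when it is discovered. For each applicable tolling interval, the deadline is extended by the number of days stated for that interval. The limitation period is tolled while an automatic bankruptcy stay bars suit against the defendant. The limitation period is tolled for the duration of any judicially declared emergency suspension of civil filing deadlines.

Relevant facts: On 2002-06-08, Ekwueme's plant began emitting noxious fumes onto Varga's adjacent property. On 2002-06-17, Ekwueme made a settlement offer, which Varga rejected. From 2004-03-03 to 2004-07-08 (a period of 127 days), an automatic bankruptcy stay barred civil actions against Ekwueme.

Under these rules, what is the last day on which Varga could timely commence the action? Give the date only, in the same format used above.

2004-10-13

The limitation period began to run on 2002-06-08.
Adding the 2 years base period to 2002-06-08 gives a deadline of 2004-06-08, before any tolling.
The period was tolled for 127 days by the automatic bankruptcy stay (2004-03-03 to 2004-07-08), pushing the deadline to 2004-10-13.
None of the other events listed affects the running of the period under the stated rules.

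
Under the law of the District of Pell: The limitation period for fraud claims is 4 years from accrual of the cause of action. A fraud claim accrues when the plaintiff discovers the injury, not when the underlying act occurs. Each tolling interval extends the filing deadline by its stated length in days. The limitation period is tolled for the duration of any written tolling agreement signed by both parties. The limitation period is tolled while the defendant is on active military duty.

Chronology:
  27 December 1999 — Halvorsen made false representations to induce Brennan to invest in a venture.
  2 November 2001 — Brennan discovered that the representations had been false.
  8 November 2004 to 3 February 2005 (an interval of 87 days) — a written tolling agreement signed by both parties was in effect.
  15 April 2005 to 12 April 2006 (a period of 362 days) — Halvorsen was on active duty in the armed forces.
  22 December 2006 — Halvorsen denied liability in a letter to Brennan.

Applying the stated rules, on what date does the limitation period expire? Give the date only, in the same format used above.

The claim did not accrue until Brennan discovered the injury on 2 November 2001; the 27 December 1999 act date does not start the clock under the stated rule.
Adding the 4 years base period to 2 November 2001 gives a deadline of 2 November 2005, before any tolling.
Because the written tolling agreement ran from 8 November 2004 to 3 February 2005, the deadline is extended by 87 days to 28 January 2006.
Because the defendant's active military service ran from 15 April 2005 to 12 April 2006, the deadline is extended by 362 days to 25 January 2007.
None of the other events listed affects the running of the period under the stated rules.

25 January 2007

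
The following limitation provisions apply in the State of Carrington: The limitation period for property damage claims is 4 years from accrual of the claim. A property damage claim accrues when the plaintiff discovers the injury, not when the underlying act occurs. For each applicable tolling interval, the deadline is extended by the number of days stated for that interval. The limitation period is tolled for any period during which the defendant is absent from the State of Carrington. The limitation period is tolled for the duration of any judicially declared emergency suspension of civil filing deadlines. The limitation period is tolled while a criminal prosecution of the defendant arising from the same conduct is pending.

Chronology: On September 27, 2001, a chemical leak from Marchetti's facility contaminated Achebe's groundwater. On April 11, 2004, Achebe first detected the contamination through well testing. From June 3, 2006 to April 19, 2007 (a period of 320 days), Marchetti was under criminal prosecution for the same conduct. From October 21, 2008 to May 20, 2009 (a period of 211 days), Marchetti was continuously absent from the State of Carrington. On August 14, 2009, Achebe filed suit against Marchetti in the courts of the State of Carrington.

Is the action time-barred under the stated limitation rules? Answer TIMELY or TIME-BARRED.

TIMELY

Under the discovery rule, the claim accrued on April 11, 2004, when Achebe discovered the injury — not on the September 27, 2001 date of the underlying act.
4 years from April 11, 2004 is April 11, 2008.
Because the pending criminal prosecution ran from June 3, 2006 to April 19, 2007, the deadline is extended by 320 days to February 25, 2009.
The defendant's absence from the jurisdiction from October 21, 2008 to May 20, 2009 tolled the period for 211 days, extending the deadline to September 24, 2009.
The August 14, 2009 filing precedes the September 24, 2009 deadline; the claim is timely.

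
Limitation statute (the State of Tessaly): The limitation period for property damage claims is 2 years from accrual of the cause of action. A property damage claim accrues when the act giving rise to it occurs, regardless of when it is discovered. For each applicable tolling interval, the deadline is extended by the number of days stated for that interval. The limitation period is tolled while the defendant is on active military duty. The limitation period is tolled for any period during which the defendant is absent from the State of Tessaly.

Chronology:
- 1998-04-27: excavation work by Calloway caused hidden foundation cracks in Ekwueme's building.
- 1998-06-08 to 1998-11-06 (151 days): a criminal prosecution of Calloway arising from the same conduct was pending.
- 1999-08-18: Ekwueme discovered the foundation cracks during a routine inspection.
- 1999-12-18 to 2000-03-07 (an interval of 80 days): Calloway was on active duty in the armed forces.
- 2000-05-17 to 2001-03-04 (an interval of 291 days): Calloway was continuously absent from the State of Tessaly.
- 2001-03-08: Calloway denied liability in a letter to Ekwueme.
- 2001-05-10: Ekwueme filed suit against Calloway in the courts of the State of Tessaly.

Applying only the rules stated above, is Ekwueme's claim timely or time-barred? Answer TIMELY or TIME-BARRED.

Accrual is governed by the date of the act, so the period began to run on 1998-04-27; the later discovery on 1999-08-18 is irrelevant under the stated rule.
The untolled deadline — 2 years after 1998-04-27 — is 2000-04-27.
The period was tolled for 80 days by the defendant's active military service (1999-12-18 to 2000-03-07), pushing the deadline to 2000-07-16.
The defendant's absence from the jurisdiction from 2000-05-17 to 2001-03-04 tolled the period for 291 days, extending the deadline to 2001-05-03.
No stated provision tolls the period for a criminal prosecution, so the interval from 1998-06-08 to 1998-11-06 has no effect on the deadline.
None of the other events listed affects the running of the period under the stated rules.
Ekwueme filed on 2001-05-10, after the 2001-05-03 deadline, so the action is time-barred.

TIME-BARRED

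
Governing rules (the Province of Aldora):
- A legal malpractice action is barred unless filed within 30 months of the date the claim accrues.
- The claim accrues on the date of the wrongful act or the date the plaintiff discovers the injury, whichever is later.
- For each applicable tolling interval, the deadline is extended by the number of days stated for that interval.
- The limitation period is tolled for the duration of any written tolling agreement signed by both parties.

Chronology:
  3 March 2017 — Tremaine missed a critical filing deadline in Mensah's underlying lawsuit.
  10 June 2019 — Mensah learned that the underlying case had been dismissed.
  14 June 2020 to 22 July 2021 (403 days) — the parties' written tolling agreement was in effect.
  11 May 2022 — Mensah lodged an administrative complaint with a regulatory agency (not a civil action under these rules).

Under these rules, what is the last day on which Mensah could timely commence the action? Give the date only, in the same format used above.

The claim accrued on 10 June 2019 — the later of the 3 March 2017 act and the 10 June 2019 discovery.
30 months from 10 June 2019 is 10 December 2021.
Because the written tolling agreement ran from 14 June 2020 to 22 July 2021, the deadline is extended by 403 days to 17 January 2023.
None of the other events listed affects the running of the period under the stated rules.

17 January 2023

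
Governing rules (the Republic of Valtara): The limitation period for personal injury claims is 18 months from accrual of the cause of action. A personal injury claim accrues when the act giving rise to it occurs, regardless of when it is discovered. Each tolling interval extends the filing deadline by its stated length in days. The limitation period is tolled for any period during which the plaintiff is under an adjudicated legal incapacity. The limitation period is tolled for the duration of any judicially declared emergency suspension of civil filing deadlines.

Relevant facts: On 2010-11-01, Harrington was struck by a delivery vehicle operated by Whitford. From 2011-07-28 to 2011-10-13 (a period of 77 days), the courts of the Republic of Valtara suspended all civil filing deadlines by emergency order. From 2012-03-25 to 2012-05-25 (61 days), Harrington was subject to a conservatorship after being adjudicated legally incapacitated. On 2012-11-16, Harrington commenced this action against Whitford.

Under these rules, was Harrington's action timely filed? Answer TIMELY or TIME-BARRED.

The limitation period began to run on 2010-11-01.
The untolled deadline — 18 months after 2010-11-01 — is 2012-05-01.
Because the emergency suspension of filing deadlines ran from 2011-07-28 to 2011-10-13, the deadline is extended by 77 days to 2012-07-17.
Because the plaintiff's legal incapacity ran from 2012-03-25 to 2012-05-25, the deadline is extended by 61 days to 2012-09-16.
Harrington filed on 2012-11-16, after the 2012-09-16 deadline, so the action is time-barred.

TIME-BARRED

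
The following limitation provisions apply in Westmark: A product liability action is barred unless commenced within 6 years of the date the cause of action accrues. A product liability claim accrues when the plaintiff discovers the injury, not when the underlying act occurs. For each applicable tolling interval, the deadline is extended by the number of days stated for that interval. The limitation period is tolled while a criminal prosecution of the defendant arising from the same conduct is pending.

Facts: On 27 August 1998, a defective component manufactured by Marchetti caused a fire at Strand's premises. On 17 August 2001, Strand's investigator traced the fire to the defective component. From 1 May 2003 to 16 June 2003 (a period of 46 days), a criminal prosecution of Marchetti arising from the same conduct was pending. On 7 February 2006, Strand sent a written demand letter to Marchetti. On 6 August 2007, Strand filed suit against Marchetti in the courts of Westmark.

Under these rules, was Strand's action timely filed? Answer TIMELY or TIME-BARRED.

TIMELY

Accrual is tied to discovery, so the period began on 17 August 2001 rather than on 27 August 1998 when the act occurred.
Adding the 6 years base period to 17 August 2001 gives a deadline of 17 August 2007, before any tolling.
The pending criminal prosecution from 1 May 2003 to 16 June 2003 tolled the period for 46 days, extending the deadline to 2 October 2007.
Nothing else in the chronology tolls or restarts the period.
Strand filed on 6 August 2007, before the 2 October 2007 deadline, so the action is timely.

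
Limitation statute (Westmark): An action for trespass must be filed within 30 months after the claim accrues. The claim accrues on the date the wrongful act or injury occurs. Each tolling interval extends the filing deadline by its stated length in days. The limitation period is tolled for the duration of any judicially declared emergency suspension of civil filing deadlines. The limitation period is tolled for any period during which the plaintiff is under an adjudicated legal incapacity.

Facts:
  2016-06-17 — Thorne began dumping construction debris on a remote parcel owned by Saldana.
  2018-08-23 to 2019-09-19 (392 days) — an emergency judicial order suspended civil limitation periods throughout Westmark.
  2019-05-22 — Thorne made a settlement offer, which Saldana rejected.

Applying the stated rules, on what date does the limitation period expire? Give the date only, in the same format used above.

2020-01-13

The limitation period began to run on 2016-06-17.
The untolled deadline — 30 months after 2016-06-17 — is 2018-12-17.
Because the emergency suspension of filing deadlines ran from 2018-08-23 to 2019-09-19, the deadline is extended by 392 days to 2020-01-13.
None of the other events listed affects the running of the period under the stated rules.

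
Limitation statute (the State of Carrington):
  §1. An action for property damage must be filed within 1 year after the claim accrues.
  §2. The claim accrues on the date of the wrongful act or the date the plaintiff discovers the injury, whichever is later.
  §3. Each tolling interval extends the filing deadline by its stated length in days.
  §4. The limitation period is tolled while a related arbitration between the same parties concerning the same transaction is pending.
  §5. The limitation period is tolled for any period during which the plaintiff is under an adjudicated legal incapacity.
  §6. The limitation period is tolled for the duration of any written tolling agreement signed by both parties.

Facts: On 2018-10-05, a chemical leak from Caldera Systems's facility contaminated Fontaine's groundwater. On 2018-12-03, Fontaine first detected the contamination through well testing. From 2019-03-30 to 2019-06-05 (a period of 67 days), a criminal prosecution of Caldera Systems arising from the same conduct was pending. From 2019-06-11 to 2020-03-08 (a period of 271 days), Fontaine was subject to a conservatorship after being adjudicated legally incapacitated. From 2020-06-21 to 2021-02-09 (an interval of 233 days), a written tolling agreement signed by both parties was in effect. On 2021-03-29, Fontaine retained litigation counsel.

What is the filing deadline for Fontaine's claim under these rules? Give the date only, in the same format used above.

2021-04-20

Because discovery on 2018-12-03 post-dates the 2018-10-05 act, accrual under the later-of rule falls on 2018-12-03.
Adding the 1 year base period to 2018-12-03 gives a deadline of 2019-12-03, before any tolling.
Because the plaintiff's legal incapacity ran from 2019-06-11 to 2020-03-08, the deadline is extended by 271 days to 2020-08-30.
The period was tolled for 233 days by the written tolling agreement (2020-06-21 to 2021-02-09), pushing the deadline to 2021-04-20.
Although a criminal prosecution ran from 2019-03-30 to 2019-06-05, the stated rules do not make that a tolling event, so it is disregarded.
Nothing else in the chronology tolls or restarts the period.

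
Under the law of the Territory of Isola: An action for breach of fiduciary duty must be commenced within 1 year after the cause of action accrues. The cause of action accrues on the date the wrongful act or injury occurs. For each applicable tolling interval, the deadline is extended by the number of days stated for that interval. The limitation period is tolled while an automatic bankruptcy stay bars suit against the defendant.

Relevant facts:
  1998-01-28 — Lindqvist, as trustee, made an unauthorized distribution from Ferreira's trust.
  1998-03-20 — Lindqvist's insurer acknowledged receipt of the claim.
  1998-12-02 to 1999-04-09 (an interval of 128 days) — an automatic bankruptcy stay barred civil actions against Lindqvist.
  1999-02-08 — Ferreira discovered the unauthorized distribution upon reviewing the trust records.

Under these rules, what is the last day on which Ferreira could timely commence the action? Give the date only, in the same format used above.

1999-06-05

Accrual is governed by the date of the act, so the period began to run on 1998-01-28; the later discovery on 1999-02-08 is irrelevant under the stated rule.
The untolled deadline — 1 year after 1998-01-28 — is 1999-01-28.
The period was tolled for 128 days by the automatic bankruptcy stay (1998-12-02 to 1999-04-09), pushing the deadline to 1999-06-05.
None of the other events listed affects the running of the period under the stated rules.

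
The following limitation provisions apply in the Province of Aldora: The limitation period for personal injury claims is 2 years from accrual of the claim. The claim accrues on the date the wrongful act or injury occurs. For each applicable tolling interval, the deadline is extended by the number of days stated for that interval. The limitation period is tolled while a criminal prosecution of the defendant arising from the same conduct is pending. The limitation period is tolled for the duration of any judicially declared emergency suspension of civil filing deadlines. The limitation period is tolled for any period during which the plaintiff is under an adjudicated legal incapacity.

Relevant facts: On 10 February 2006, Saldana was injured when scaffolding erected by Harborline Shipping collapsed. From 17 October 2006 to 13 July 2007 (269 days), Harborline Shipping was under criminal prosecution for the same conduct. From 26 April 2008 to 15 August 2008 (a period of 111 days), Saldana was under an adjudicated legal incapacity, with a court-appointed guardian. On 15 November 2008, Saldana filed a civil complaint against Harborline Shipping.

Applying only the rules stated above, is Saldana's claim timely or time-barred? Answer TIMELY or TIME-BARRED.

TIMELY

The claim accrued on 10 February 2006, when the wrongful act occurred.
The untolled deadline — 2 years after 10 February 2006 — is 10 February 2008.
The period was tolled for 269 days by the pending criminal prosecution (17 October 2006 to 13 July 2007), pushing the deadline to 5 November 2008.
The period was tolled for 111 days by the plaintiff's legal incapacity (26 April 2008 to 15 August 2008), pushing the deadline to 24 February 2009.
Filing on 15 November 2008 beat the 24 February 2009 deadline — the action is timely.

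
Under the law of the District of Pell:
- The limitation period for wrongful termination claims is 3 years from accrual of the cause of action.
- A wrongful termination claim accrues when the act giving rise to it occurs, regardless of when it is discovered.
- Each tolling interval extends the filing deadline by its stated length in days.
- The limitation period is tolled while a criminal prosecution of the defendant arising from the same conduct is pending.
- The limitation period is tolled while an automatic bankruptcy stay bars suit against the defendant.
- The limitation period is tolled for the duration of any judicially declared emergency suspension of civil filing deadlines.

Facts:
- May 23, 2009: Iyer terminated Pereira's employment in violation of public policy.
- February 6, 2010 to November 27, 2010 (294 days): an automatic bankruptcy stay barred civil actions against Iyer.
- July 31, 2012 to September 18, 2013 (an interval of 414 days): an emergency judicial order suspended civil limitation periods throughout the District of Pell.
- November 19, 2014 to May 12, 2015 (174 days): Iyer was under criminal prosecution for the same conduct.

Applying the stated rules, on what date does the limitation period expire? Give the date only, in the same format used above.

May 1, 2014

The cause of action accrued on May 23, 2009, the date of the act.
3 years from May 23, 2009 is May 23, 2012.
Because the automatic bankruptcy stay ran from February 6, 2010 to November 27, 2010, the deadline is extended by 294 days to March 13, 2013.
The emergency suspension of filing deadlines from July 31, 2012 to September 18, 2013 tolled the period for 414 days, extending the deadline to May 1, 2014.
By the time the pending criminal prosecution began on November 19, 2014, the limitation period had already expired on May 1, 2014; that interval cannot revive it.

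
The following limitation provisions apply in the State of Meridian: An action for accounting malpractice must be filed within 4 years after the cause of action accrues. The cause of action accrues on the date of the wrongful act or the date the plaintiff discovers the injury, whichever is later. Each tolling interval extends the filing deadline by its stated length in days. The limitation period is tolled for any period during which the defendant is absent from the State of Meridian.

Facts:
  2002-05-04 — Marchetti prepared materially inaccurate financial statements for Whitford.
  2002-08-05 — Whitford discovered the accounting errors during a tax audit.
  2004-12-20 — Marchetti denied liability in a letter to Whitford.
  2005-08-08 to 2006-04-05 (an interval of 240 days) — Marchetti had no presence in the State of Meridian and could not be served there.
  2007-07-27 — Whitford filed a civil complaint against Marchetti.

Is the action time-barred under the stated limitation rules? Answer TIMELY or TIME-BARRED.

TIME-BARRED

Taking the later of the act (2002-05-04) and discovery (2002-08-05), the claim accrued on 2002-08-05.
Adding the 4 years base period to 2002-08-05 gives a deadline of 2006-08-05, before any tolling.
The period was tolled for 240 days by the defendant's absence from the jurisdiction (2005-08-08 to 2006-04-05), pushing the deadline to 2007-04-02.
Nothing else in the chronology tolls or restarts the period.
Whitford filed on 2007-07-27, after the 2007-04-02 deadline, so the action is time-barred.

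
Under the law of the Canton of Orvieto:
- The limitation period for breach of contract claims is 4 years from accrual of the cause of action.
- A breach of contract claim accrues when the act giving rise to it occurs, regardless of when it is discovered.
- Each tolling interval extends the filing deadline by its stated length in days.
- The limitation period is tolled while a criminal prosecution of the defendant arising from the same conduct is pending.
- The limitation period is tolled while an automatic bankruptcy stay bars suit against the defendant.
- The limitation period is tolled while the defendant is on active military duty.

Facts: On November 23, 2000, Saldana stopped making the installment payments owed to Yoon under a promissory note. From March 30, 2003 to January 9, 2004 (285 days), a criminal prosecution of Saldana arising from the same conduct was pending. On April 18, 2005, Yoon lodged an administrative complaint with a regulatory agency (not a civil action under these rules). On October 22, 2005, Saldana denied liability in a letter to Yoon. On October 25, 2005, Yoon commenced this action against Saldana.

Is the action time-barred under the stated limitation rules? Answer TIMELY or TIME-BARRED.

TIME-BARRED

The cause of action accrued on November 23, 2000, the date of the act.
Adding the 4 years base period to November 23, 2000 gives a deadline of November 23, 2004, before any tolling.
Because the pending criminal prosecution ran from March 30, 2003 to January 9, 2004, the deadline is extended by 285 days to September 4, 2005.
The other events in the timeline have no effect on the limitation period under the stated rules.
Yoon filed on October 25, 2005, after the September 4, 2005 deadline, so the action is time-barred.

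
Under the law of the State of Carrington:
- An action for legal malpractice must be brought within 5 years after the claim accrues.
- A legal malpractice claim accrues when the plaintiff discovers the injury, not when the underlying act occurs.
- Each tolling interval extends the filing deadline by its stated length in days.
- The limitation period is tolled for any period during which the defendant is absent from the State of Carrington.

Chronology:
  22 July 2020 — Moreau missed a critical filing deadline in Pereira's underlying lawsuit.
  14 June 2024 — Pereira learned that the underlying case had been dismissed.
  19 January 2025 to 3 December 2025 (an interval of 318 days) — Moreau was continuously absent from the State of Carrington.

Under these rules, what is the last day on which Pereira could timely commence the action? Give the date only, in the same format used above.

The claim did not accrue until Pereira discovered the injury on 14 June 2024; the 22 July 2020 act date does not start the clock under the stated rule.
The untolled deadline — 5 years after 14 June 2024 — is 14 June 2029.
The period was tolled for 318 days by the defendant's absence from the jurisdiction (19 January 2025 to 3 December 2025), pushing the deadline to 28 April 2030.

28 April 2030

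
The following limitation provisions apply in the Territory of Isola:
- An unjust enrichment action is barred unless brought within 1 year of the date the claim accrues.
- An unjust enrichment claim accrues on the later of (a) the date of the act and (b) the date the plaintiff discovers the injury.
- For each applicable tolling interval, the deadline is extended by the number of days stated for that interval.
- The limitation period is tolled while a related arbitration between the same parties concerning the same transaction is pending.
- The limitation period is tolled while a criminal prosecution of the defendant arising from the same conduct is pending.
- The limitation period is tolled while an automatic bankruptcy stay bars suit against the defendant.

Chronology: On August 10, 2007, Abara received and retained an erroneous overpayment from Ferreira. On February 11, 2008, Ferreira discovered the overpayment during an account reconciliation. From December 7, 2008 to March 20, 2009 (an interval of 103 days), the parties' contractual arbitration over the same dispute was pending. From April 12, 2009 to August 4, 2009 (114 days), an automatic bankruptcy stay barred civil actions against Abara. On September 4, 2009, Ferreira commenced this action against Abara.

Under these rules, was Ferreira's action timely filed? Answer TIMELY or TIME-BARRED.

Because discovery on February 11, 2008 post-dates the August 10, 2007 act, accrual under the later-of rule falls on February 11, 2008.
Adding the 1 year base period to February 11, 2008 gives a deadline of February 11, 2009, before any tolling.
Because the pending related arbitration ran from December 7, 2008 to March 20, 2009, the deadline is extended by 103 days to May 25, 2009.
Because the automatic bankruptcy stay ran from April 12, 2009 to August 4, 2009, the deadline is extended by 114 days to September 16, 2009.
Filing on September 4, 2009 beat the September 16, 2009 deadline — the action is timely.

TIMELY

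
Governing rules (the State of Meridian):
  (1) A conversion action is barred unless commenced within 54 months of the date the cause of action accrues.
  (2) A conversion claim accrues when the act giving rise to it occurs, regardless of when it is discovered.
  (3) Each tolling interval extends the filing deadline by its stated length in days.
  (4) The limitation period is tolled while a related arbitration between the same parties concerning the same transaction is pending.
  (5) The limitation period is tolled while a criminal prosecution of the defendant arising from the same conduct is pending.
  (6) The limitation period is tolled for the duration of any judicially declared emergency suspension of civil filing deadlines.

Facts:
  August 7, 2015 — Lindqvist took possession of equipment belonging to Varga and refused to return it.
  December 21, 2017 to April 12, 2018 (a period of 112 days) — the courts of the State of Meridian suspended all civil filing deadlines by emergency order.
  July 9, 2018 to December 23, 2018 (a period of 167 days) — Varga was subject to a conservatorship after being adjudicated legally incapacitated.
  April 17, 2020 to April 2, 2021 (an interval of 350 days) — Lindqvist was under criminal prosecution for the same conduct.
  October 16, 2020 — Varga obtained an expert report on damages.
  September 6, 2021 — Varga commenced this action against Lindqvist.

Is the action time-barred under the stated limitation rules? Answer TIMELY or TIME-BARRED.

The cause of action accrued on August 7, 2015, the date of the act.
The untolled deadline — 54 months after August 7, 2015 — is February 7, 2020.
The period was tolled for 112 days by the emergency suspension of filing deadlines (December 21, 2017 to April 12, 2018), pushing the deadline to May 29, 2020.
The period was tolled for 350 days by the pending criminal prosecution (April 17, 2020 to April 2, 2021), pushing the deadline to May 14, 2021.
The plaintiff's legal incapacity from July 9, 2018 to December 23, 2018 does not toll the period, because no stated rule makes the plaintiff's incapacity a tolling event.
None of the other events listed affects the running of the period under the stated rules.
Filing on September 6, 2021 missed the May 14, 2021 deadline — the action is time-barred.

TIME-BARRED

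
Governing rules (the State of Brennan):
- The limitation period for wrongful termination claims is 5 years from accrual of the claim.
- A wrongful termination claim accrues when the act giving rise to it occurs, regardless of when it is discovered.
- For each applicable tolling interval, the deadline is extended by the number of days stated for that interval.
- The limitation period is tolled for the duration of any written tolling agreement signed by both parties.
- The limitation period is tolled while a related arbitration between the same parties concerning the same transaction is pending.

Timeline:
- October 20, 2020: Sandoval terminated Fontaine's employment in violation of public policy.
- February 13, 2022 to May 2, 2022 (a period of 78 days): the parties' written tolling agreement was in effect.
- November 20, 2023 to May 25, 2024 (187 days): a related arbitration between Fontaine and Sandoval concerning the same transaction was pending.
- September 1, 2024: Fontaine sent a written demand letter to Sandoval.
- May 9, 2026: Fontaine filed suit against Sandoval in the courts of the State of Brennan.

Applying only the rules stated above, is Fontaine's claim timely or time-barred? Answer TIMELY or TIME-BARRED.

TIMELY

The limitation period began to run on October 20, 2020.
The untolled deadline — 5 years after October 20, 2020 — is October 20, 2025.
The period was tolled for 78 days by the written tolling agreement (February 13, 2022 to May 2, 2022), pushing the deadline to January 6, 2026.
The period was tolled for 187 days by the pending related arbitration (November 20, 2023 to May 25, 2024), pushing the deadline to July 12, 2026.
Nothing else in the chronology tolls or restarts the period.
The May 9, 2026 filing precedes the July 12, 2026 deadline; the claim is timely.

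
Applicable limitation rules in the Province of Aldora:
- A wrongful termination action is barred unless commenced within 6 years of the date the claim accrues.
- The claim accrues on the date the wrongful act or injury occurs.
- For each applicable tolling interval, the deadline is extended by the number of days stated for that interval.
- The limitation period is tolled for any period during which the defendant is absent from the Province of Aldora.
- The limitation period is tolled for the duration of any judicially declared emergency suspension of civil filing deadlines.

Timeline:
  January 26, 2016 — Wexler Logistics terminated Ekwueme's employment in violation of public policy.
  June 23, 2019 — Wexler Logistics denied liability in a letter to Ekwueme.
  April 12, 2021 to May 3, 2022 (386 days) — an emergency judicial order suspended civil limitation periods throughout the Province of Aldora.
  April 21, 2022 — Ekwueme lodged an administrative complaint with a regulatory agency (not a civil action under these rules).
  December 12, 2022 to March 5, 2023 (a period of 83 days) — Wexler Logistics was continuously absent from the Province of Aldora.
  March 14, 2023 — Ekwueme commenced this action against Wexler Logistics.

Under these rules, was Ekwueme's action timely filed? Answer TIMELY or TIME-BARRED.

The claim accrued on January 26, 2016, when the wrongful act occurred.
Adding the 6 years base period to January 26, 2016 gives a deadline of January 26, 2022, before any tolling.
Because the emergency suspension of filing deadlines ran from April 12, 2021 to May 3, 2022, the deadline is extended by 386 days to February 16, 2023.
Because the defendant's absence from the jurisdiction ran from December 12, 2022 to March 5, 2023, the deadline is extended by 83 days to May 10, 2023.
None of the other events listed affects the running of the period under the stated rules.
The March 14, 2023 filing precedes the May 10, 2023 deadline; the claim is timely.

TIMELY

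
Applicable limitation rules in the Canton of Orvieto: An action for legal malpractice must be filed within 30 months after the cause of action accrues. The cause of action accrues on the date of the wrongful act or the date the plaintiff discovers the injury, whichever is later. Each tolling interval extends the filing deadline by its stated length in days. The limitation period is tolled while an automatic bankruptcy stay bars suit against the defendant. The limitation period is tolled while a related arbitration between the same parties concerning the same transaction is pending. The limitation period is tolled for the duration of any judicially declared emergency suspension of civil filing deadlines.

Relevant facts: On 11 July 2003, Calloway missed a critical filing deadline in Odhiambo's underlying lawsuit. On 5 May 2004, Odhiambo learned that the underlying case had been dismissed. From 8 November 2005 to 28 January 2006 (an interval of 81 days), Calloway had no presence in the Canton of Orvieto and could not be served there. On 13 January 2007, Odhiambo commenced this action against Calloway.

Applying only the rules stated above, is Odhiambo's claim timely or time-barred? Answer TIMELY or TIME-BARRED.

Taking the later of the act (11 July 2003) and discovery (5 May 2004), the claim accrued on 5 May 2004.
Adding the 30 months base period to 5 May 2004 gives a deadline of 5 November 2006, before any tolling.
Although the defendant's absence ran from 8 November 2005 to 28 January 2006, the stated rules do not make that a tolling event, so it is disregarded.
Odhiambo filed on 13 January 2007, after the 5 November 2006 deadline, so the action is time-barred.

TIME-BARRED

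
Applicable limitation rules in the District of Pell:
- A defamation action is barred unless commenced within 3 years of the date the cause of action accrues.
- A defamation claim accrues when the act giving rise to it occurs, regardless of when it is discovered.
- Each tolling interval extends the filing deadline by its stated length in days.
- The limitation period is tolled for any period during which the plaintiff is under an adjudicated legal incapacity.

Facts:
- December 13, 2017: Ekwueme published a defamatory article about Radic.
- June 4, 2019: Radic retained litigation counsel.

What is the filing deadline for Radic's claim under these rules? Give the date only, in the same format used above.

December 13, 2020

The cause of action accrued on December 13, 2017, the date of the act.
The untolled deadline — 3 years after December 13, 2017 — is December 13, 2020.
None of the other events listed affects the running of the period under the stated rules.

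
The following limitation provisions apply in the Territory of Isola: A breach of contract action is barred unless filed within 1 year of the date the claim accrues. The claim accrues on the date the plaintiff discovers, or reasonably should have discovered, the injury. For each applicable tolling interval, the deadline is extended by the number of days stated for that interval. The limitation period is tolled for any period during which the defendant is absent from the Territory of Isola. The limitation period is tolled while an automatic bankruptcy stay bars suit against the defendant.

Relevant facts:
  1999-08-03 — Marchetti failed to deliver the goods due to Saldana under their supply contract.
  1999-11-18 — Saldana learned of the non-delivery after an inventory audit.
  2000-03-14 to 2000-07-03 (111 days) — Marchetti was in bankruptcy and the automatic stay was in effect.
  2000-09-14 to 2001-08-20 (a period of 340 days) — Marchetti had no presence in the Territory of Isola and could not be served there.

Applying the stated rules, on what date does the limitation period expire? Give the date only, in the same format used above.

2002-02-12

Accrual is tied to discovery, so the period began on 1999-11-18 rather than on 1999-08-03 when the act occurred.
1 year from 1999-11-18 is 2000-11-18.
The period was tolled for 111 days by the automatic bankruptcy stay (2000-03-14 to 2000-07-03), pushing the deadline to 2001-03-09.
Because the defendant's absence from the jurisdiction ran from 2000-09-14 to 2001-08-20, the deadline is extended by 340 days to 2002-02-12.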